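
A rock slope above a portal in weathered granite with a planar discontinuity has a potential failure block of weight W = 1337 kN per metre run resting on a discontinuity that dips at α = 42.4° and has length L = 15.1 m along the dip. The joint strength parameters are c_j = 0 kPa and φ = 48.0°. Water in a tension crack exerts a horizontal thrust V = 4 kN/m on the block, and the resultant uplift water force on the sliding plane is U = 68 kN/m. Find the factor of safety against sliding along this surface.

Resolving the block weight along and normal to the plane and applying the Mohr–Coulomb strength on the joint:
N' = W cosα − U − V sinα = 1337·cos42.4° − 68 − 4·sin42.4° = 916.6 kN/m
Driving force T = W sinα + V cosα = 1337·sin42.4° + 4·cos42.4° = 904.5 kN/m
Resisting force R = c_j·L + N'·tanφ = 0·15.1 + 916.6·tan48.0° = 0.0 + 1018.0 = 1018.0 kN/m
FS = R / T = 1018.0 / 904.5 = 1.125

FS = 1.13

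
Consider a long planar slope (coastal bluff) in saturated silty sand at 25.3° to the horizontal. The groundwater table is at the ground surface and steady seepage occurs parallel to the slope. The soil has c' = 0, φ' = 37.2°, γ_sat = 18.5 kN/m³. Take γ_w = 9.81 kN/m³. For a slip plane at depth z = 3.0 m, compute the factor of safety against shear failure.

FS = 0.75

With seepage parallel to the slope and the water table at the surface, the effective normal stress on the slip plane uses the buoyant unit weight γ' = γ_sat − γ_w while the driving shear stress uses γ_sat:
FS = [c' + γ' z cos²β tanφ'] / [γ_sat z sinβ cosβ]
(For c' = 0 this reduces to FS = (γ'/γ_sat)·tanφ'/tanβ.)
γ' = 18.5 − 9.81 = 8.69 kN/m³
Numerator = 0.0 + 8.69·3.0·cos²25.3°·tan37.2° = 0.0 + 8.69·3.0·0.8174·0.7590 = 16.174 kPa
Denominator = 18.5·3.0·sin25.3°·cos25.3° = 18.5·3.0·0.4274·0.9041 = 21.443 kPa
FS = 16.174 / 21.443 = 0.754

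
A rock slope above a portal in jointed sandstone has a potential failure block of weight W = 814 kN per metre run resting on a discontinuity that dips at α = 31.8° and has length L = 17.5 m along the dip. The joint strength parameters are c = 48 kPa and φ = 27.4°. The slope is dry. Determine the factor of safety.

Resolving the block weight along and normal to the plane and applying the Mohr–Coulomb strength on the joint:
N' = W cosα = 814·cos31.8° = 691.8 kN/m
Driving force T = W sinα = 814·sin31.8° = 428.9 kN/m
Resisting force R = c·L + N'·tanφ = 48·17.5 + 691.8·tan27.4° = 840.0 + 358.6 = 1198.6 kN/m
FS = R / T = 1198.6 / 428.9 = 2.794

FS = 2.79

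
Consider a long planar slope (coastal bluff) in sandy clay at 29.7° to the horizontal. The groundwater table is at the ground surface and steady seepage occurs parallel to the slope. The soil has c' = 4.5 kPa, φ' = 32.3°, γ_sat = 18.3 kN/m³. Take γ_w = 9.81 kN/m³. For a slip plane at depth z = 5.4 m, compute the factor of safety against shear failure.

With seepage parallel to the slope and the water table at the surface, the effective normal stress on the slip plane uses the buoyant unit weight γ' = γ_sat − γ_w while the driving shear stress uses γ_sat:
FS = [c' + γ' z cos²β tanφ'] / [γ_sat z sinβ cosβ]
γ' = 18.3 − 9.81 = 8.49 kN/m³
Numerator = 4.5 + 8.49·5.4·cos²29.7°·tan32.3° = 4.5 + 8.49·5.4·0.7545·0.6322 = 26.368 kPa
Denominator = 18.3·5.4·sin29.7°·cos29.7° = 18.3·5.4·0.4955·0.8686 = 42.529 kPa
FS = 26.368 / 42.529 = 0.620

FS = 0.62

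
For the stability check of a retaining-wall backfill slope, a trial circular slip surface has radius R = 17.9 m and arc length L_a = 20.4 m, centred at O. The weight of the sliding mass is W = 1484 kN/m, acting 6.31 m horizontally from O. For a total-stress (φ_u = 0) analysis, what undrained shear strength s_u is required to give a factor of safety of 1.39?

FS = s_u·L_a·R / (W·d), so s_u = FS·W·d / (L_a·R).
s_u = 1.39·1484·6.31 / (20.40·17.9) = 13016.0 / 365.16 = 35.64 kPa

s_u = 35.6 kPa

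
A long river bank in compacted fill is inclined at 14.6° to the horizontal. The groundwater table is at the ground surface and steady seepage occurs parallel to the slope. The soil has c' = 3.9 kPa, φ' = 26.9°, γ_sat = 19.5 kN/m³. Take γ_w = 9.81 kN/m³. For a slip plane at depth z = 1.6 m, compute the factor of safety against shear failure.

With seepage parallel to the slope and the water table at the surface, the effective normal stress on the slip plane uses the buoyant unit weight γ' = γ_sat − γ_w while the driving shear stress uses γ_sat:
FS = [c' + γ' z cos²β tanφ'] / [γ_sat z sinβ cosβ]
γ' = 19.5 − 9.81 = 9.69 kN/m³
Numerator = 3.9 + 9.69·1.6·cos²14.6°·tan26.9° = 3.9 + 9.69·1.6·0.9365·0.5073 = 11.266 kPa
Denominator = 19.5·1.6·sin14.6°·cos14.6° = 19.5·1.6·0.2521·0.9677 = 7.611 kPa
FS = 11.266 / 7.611 = 1.480

FS = 1.48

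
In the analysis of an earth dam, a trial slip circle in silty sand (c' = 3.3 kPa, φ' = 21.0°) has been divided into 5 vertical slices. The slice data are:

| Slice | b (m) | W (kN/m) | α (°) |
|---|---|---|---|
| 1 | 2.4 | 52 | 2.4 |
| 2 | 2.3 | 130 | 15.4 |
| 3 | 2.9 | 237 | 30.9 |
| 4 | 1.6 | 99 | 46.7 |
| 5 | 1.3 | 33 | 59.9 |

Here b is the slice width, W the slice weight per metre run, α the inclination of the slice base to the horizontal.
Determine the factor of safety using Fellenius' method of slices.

Ordinary method of slices: FS = Σ[c'·Δl_i + (W_i cosα_i)·tanφ'] / Σ W_i sinα_i, with Δl_i = b_i / cosα_i.
Slice 1: Δl = 2.4/cos2.4° = 2.402 m; N'_1 = 52·cos2.4° = 52.0; c'Δl = 7.93; W sinα = 2.2
Slice 2: Δl = 2.3/cos15.4° = 2.386 m; N'_2 = 130·cos15.4° = 125.3; c'Δl = 7.87; W sinα = 34.5
Slice 3: Δl = 2.9/cos30.9° = 3.380 m; N'_3 = 237·cos30.9° = 203.4; c'Δl = 11.15; W sinα = 121.7
Slice 4: Δl = 1.6/cos46.7° = 2.333 m; N'_4 = 99·cos46.7° = 67.9; c'Δl = 7.70; W sinα = 72.0
Slice 5: Δl = 1.3/cos59.9° = 2.592 m; N'_5 = 33·cos59.9° = 16.5; c'Δl = 8.55; W sinα = 28.5
Σc'Δl = 43.2 kN/m; ΣN' = 465.1 kN/m; ΣW sinα = 259.0 kN/m
Resisting = 43.2 + 465.1·tan21.0° = 43.2 + 178.5 = 221.7 kN/m
FS = 221.7 / 259.0 = 0.856

FS = 0.86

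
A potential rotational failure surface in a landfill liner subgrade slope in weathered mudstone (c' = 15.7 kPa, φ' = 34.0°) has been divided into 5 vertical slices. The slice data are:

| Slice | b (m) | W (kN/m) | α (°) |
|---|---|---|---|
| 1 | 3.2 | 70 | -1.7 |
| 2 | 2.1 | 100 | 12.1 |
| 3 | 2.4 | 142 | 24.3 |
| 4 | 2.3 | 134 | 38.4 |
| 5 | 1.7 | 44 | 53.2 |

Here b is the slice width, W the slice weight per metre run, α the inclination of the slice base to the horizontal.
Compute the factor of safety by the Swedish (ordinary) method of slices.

Ordinary method of slices: FS = Σ[c'·Δl_i + (W_i cosα_i)·tanφ'] / Σ W_i sinα_i, with Δl_i = b_i / cosα_i.
Slice 1: Δl = 3.2/cos(-1.7°) = 3.201 m; N'_1 = 70·cos(-1.7°) = 70.0; c'Δl = 50.26; W sinα = -2.1
Slice 2: Δl = 2.1/cos12.1° = 2.148 m; N'_2 = 100·cos12.1° = 97.8; c'Δl = 33.72; W sinα = 21.0
Slice 3: Δl = 2.4/cos24.3° = 2.633 m; N'_3 = 142·cos24.3° = 129.4; c'Δl = 41.34; W sinα = 58.4
Slice 4: Δl = 2.3/cos38.4° = 2.935 m; N'_4 = 134·cos38.4° = 105.0; c'Δl = 46.08; W sinα = 83.2
Slice 5: Δl = 1.7/cos53.2° = 2.838 m; N'_5 = 44·cos53.2° = 26.4; c'Δl = 44.56; W sinα = 35.2
Σc'Δl = 216.0 kN/m; ΣN' = 428.5 kN/m; ΣW sinα = 195.8 kN/m
Resisting = 216.0 + 428.5·tan34.0° = 216.0 + 289.1 = 505.0 kN/m
FS = 505.0 / 195.8 = 2.579

FS = 2.58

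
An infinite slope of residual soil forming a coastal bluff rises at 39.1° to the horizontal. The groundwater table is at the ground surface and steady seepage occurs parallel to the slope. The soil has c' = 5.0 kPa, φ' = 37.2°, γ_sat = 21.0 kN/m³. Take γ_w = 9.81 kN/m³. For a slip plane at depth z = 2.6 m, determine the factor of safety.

FS = 0.68

With seepage parallel to the slope and the water table at the surface, the effective normal stress on the slip plane uses the buoyant unit weight γ' = γ_sat − γ_w while the driving shear stress uses γ_sat:
FS = [c' + γ' z cos²β tanφ'] / [γ_sat z sinβ cosβ]
γ' = 21.0 − 9.81 = 11.19 kN/m³
Numerator = 5.0 + 11.19·2.6·cos²39.1°·tan37.2° = 5.0 + 11.19·2.6·0.6022·0.7590 = 18.300 kPa
Denominator = 21.0·2.6·sin39.1°·cos39.1° = 21.0·2.6·0.6307·0.7760 = 26.723 kPa
FS = 18.300 / 26.723 = 0.685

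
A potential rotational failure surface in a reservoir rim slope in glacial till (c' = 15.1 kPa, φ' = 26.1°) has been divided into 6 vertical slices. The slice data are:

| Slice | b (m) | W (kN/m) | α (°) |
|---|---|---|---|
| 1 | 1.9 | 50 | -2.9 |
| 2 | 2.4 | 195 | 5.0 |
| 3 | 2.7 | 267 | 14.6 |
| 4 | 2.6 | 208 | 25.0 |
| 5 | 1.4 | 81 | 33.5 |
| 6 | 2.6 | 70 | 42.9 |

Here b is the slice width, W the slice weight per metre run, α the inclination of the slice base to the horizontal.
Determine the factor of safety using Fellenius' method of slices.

Ordinary method of slices: FS = Σ[c'·Δl_i + (W_i cosα_i)·tanφ'] / Σ W_i sinα_i, with Δl_i = b_i / cosα_i.
Slice 1: Δl = 1.9/cos(-2.9°) = 1.902 m; N'_1 = 50·cos(-2.9°) = 49.9; c'Δl = 28.73; W sinα = -2.5
Slice 2: Δl = 2.4/cos5.0° = 2.409 m; N'_2 = 195·cos5.0° = 194.3; c'Δl = 36.38; W sinα = 17.0
Slice 3: Δl = 2.7/cos14.6° = 2.790 m; N'_3 = 267·cos14.6° = 258.4; c'Δl = 42.13; W sinα = 67.3
Slice 4: Δl = 2.6/cos25.0° = 2.869 m; N'_4 = 208·cos25.0° = 188.5; c'Δl = 43.32; W sinα = 87.9
Slice 5: Δl = 1.4/cos33.5° = 1.679 m; N'_5 = 81·cos33.5° = 67.5; c'Δl = 25.35; W sinα = 44.7
Slice 6: Δl = 2.6/cos42.9° = 3.549 m; N'_6 = 70·cos42.9° = 51.3; c'Δl = 53.59; W sinα = 47.7
Σc'Δl = 229.5 kN/m; ΣN' = 809.9 kN/m; ΣW sinα = 262.0 kN/m
Resisting = 229.5 + 809.9·tan26.1° = 229.5 + 396.8 = 626.3 kN/m
FS = 626.3 / 262.0 = 2.390

FS = 2.39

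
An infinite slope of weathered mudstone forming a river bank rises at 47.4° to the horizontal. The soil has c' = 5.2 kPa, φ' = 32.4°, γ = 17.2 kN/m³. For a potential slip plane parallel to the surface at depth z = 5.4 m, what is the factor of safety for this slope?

For an infinite slope with a slip plane parallel to the surface (no pore pressure): FS = [c' + γz cos²β tanφ'] / [γz sinβ cosβ].
γz = 17.2·5.4 = 92.88 kN/m²
Numerator = 5.2 + 92.88·cos²47.4°·tan32.4° = 5.2 + 92.88·0.4582·0.6346 = 32.206 kPa
Denominator = 92.88·sin47.4°·cos47.4° = 92.88·0.7361·0.6769 = 46.277 kPa
FS = 32.206 / 46.277 = 0.696

FS = 0.70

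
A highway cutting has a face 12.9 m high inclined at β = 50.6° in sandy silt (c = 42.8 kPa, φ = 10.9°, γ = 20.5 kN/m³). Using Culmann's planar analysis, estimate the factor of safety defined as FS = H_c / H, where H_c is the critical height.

FS = 2.13

H_c = (4c/γ) · sinβ cosφ / [1 − cos(β − φ)]
    = (4·42.8/20.5) · sin50.6°·cos10.9° / [1 − cos39.7°]
    = 8.351 · 0.7588 / 0.2306 = 27.48 m
FS = H_c / H = 27.48 / 12.9 = 2.130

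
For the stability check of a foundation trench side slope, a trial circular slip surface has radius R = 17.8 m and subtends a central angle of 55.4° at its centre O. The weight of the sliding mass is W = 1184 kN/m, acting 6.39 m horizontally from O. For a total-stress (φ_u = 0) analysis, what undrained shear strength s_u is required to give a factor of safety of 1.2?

s_u = 29.6 kPa

FS = s_u·L_a·R / (W·d), so s_u = FS·W·d / (L_a·R).
Arc length L_a = R·θ = 17.8·(55.4°·π/180) = 17.8·0.9669 = 17.21 m
s_u = 1.2·1184·6.39 / (17.21·17.8) = 9078.9 / 306.36 = 29.64 kPa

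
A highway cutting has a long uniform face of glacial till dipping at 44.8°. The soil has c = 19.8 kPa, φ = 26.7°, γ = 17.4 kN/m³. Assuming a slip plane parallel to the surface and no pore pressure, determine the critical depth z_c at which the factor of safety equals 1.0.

Setting FS = 1.00 in FS = [c + γz cos²β tanφ] / [γz sinβ cosβ] and solving for z:
z = c / [γ cosβ (FS·sinβ − cosβ·tanφ)]
  = 19.8 / [17.4·cos44.8°·(1.00·sin44.8° − cos44.8°·tan26.7°)]
  = 19.8 / [17.4·0.7096·(1.00·0.7046 − 0.7096·0.5029)]
  = 19.8 / 4.2936 = 4.612 m

z_c = 4.61 m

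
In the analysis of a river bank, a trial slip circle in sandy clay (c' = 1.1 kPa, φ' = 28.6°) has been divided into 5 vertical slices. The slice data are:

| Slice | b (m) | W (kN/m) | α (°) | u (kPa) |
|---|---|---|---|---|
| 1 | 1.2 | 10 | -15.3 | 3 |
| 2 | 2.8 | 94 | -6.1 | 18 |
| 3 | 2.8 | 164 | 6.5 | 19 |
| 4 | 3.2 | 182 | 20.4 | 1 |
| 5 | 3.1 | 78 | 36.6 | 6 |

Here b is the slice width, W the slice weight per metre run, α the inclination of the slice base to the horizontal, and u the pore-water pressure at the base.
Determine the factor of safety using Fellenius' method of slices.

Ordinary method of slices: FS = Σ[c'·Δl_i + (W_i cosα_i − u_i·Δl_i)·tanφ'] / Σ W_i sinα_i, with Δl_i = b_i / cosα_i.
Slice 1: Δl = 1.2/cos(-15.3°) = 1.244 m; N'_1 = 10·cos(-15.3°) − 3·1.244 = 5.9; c'Δl = 1.37; W sinα = -2.6
Slice 2: Δl = 2.8/cos(-6.1°) = 2.816 m; N'_2 = 94·cos(-6.1°) − 18·2.816 = 42.8; c'Δl = 3.10; W sinα = -10.0
Slice 3: Δl = 2.8/cos6.5° = 2.818 m; N'_3 = 164·cos6.5° − 19·2.818 = 109.4; c'Δl = 3.10; W sinα = 18.6
Slice 4: Δl = 3.2/cos20.4° = 3.414 m; N'_4 = 182·cos20.4° − 1·3.414 = 167.2; c'Δl = 3.76; W sinα = 63.4
Slice 5: Δl = 3.1/cos36.6° = 3.861 m; N'_5 = 78·cos36.6° − 6·3.861 = 39.5; c'Δl = 4.25; W sinα = 46.5
Σc'Δl = 15.6 kN/m; ΣN' = 364.7 kN/m; ΣW sinα = 115.9 kN/m
Resisting = 15.6 + 364.7·tan28.6° = 15.6 + 198.9 = 214.4 kN/m
FS = 214.4 / 115.9 = 1.850

FS = 1.85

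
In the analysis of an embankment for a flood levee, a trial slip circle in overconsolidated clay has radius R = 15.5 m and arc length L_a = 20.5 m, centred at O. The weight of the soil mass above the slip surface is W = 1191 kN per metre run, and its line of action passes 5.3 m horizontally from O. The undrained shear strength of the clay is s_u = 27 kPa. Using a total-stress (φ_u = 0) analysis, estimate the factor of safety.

Taking moments about the centre O, the resisting moment is provided by the undrained shear strength acting along the arc:
M_R = s_u·L_a·R = 27·20.50·15.5 = 8579.2 kN·m/m
M_D = W·d = 1191·5.3 = 6312.3 kN·m/m
FS = M_R / M_D = 8579.2 / 6312.3 = 1.359

FS = 1.36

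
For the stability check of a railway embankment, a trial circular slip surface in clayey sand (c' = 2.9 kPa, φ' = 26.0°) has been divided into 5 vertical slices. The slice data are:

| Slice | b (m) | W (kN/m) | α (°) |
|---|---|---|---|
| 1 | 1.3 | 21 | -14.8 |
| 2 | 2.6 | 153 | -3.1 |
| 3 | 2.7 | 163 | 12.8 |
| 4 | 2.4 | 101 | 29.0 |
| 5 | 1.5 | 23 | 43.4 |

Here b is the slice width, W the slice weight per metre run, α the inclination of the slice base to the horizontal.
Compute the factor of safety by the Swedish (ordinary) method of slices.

Ordinary method of slices: FS = Σ[c'·Δl_i + (W_i cosα_i)·tanφ'] / Σ W_i sinα_i, with Δl_i = b_i / cosα_i.
Slice 1: Δl = 1.3/cos(-14.8°) = 1.345 m; N'_1 = 21·cos(-14.8°) = 20.3; c'Δl = 3.90; W sinα = -5.4
Slice 2: Δl = 2.6/cos(-3.1°) = 2.604 m; N'_2 = 153·cos(-3.1°) = 152.8; c'Δl = 7.55; W sinα = -8.3
Slice 3: Δl = 2.7/cos12.8° = 2.769 m; N'_3 = 163·cos12.8° = 158.9; c'Δl = 8.03; W sinα = 36.1
Slice 4: Δl = 2.4/cos29.0° = 2.744 m; N'_4 = 101·cos29.0° = 88.3; c'Δl = 7.96; W sinα = 49.0
Slice 5: Δl = 1.5/cos43.4° = 2.064 m; N'_5 = 23·cos43.4° = 16.7; c'Δl = 5.99; W sinα = 15.8
Σc'Δl = 33.4 kN/m; ΣN' = 437.1 kN/m; ΣW sinα = 87.2 kN/m
Resisting = 33.4 + 437.1·tan26.0° = 33.4 + 213.2 = 246.6 kN/m
FS = 246.6 / 87.2 = 2.827

FS = 2.83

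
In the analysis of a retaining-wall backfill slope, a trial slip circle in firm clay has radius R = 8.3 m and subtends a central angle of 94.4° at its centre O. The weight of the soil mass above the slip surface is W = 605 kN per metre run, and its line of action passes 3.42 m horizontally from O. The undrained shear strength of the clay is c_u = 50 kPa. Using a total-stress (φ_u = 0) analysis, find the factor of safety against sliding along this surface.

FS = 2.74

Taking moments about the centre O, the resisting moment is provided by the undrained shear strength acting along the arc:
Arc length L_a = R·θ = 8.3·(94.4°·π/180) = 8.3·1.6476 = 13.68 m
M_R = c_u·L_a·R = 50·13.68·8.3 = 5675.1 kN·m/m
M_D = W·d = 605·3.42 = 2069.1 kN·m/m
FS = M_R / M_D = 5675.1 / 2069.1 = 2.743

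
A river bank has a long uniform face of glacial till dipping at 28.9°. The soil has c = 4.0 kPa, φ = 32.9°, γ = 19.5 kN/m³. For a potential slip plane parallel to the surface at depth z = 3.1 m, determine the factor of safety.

For an infinite slope with a slip plane parallel to the surface (no pore pressure): FS = [c + γz cos²β tanφ] / [γz sinβ cosβ].
γz = 19.5·3.1 = 60.45 kN/m²
Numerator = 4.0 + 60.45·cos²28.9°·tan32.9° = 4.0 + 60.45·0.7664·0.6469 = 33.973 kPa
Denominator = 60.45·sin28.9°·cos28.9° = 60.45·0.4833·0.8755 = 25.576 kPa
FS = 33.973 / 25.576 = 1.328

FS = 1.33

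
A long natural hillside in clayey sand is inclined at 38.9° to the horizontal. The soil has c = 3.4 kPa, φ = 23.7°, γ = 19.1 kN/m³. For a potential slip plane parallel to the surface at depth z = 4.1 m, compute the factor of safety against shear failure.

For an infinite slope with a slip plane parallel to the surface (no pore pressure): FS = [c + γz cos²β tanφ] / [γz sinβ cosβ].
γz = 19.1·4.1 = 78.31 kN/m²
Numerator = 3.4 + 78.31·cos²38.9°·tan23.7° = 3.4 + 78.31·0.6057·0.4390 = 24.220 kPa
Denominator = 78.31·sin38.9°·cos38.9° = 78.31·0.6280·0.7782 = 38.271 kPa
FS = 24.220 / 38.271 = 0.633

FS = 0.63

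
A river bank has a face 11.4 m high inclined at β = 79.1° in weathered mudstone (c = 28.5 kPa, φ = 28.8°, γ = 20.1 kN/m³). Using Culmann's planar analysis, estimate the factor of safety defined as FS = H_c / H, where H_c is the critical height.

H_c = (4c/γ) · sinβ cosφ / [1 − cos(β − φ)]
    = (4·28.5/20.1) · sin79.1°·cos28.8° / [1 − cos50.3°]
    = 5.672 · 0.8605 / 0.3612 = 13.51 m
FS = H_c / H = 13.51 / 11.4 = 1.185

FS = 1.19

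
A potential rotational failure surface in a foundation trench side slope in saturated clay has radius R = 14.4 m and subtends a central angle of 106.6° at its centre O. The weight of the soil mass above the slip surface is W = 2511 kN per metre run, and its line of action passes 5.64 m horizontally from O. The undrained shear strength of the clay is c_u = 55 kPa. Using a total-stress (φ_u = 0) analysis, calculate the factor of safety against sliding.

FS = 1.50

Taking moments about the centre O, the resisting moment is provided by the undrained shear strength acting along the arc:
Arc length L_a = R·θ = 14.4·(106.6°·π/180) = 14.4·1.8605 = 26.79 m
M_R = c_u·L_a·R = 55·26.79·14.4 = 21218.9 kN·m/m
M_D = W·d = 2511·5.64 = 14162.0 kN·m/m
FS = M_R / M_D = 21218.9 / 14162.0 = 1.498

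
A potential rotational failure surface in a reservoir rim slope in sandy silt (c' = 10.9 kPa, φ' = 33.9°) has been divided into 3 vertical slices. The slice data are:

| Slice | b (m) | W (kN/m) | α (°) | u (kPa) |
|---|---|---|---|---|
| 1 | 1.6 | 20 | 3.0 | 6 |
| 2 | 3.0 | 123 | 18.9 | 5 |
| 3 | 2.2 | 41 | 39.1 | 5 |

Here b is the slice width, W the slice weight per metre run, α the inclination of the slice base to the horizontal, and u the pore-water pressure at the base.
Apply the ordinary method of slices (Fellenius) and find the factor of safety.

FS = 2.54

Ordinary method of slices: FS = Σ[c'·Δl_i + (W_i cosα_i − u_i·Δl_i)·tanφ'] / Σ W_i sinα_i, with Δl_i = b_i / cosα_i.
Slice 1: Δl = 1.6/cos3.0° = 1.602 m; N'_1 = 20·cos3.0° − 6·1.602 = 10.4; c'Δl = 17.46; W sinα = 1.0
Slice 2: Δl = 3.0/cos18.9° = 3.171 m; N'_2 = 123·cos18.9° − 5·3.171 = 100.5; c'Δl = 34.56; W sinα = 39.8
Slice 3: Δl = 2.2/cos39.1° = 2.835 m; N'_3 = 41·cos39.1° − 5·2.835 = 17.6; c'Δl = 30.90; W sinα = 25.9
Σc'Δl = 82.9 kN/m; ΣN' = 128.5 kN/m; ΣW sinα = 66.7 kN/m
Resisting = 82.9 + 128.5·tan33.9° = 82.9 + 86.4 = 169.3 kN/m
FS = 169.3 / 66.7 = 2.536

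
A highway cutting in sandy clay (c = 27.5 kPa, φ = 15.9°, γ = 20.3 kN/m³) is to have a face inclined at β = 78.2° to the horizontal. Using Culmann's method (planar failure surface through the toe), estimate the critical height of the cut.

H_c = 9.53 m

Culmann's analysis gives the critical failure plane at α_cr = (β + φ)/2 = (78.2 + 15.9)/2 = 47.1°, and the critical height
H_c = (4c/γ) · sinβ cosφ / [1 − cos(β − φ)]
    = (4·27.5/20.3) · sin78.2°·cos15.9° / [1 − cos(62.3°)]
    = 5.419 · 0.9789·0.9617 / [1 − 0.4648]
    = 5.419 · 0.9414 / 0.5352
    = 9.53 m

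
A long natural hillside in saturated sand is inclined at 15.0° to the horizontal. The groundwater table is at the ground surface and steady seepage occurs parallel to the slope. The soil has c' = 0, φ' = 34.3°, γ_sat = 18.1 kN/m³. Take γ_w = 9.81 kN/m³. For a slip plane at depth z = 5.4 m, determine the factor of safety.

With seepage parallel to the slope and the water table at the surface, the effective normal stress on the slip plane uses the buoyant unit weight γ' = γ_sat − γ_w while the driving shear stress uses γ_sat:
FS = [c' + γ' z cos²β tanφ'] / [γ_sat z sinβ cosβ]
(For c' = 0 this reduces to FS = (γ'/γ_sat)·tanφ'/tanβ.)
γ' = 18.1 − 9.81 = 8.29 kN/m³
Numerator = 0.0 + 8.29·5.4·cos²15.0°·tan34.3° = 0.0 + 8.29·5.4·0.9330·0.6822 = 28.492 kPa
Denominator = 18.1·5.4·sin15.0°·cos15.0° = 18.1·5.4·0.2588·0.9659 = 24.435 kPa
FS = 28.492 / 24.435 = 1.166

FS = 1.17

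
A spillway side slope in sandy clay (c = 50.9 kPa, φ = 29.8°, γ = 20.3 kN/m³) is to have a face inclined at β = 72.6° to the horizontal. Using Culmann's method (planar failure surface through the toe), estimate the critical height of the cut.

H_c = 31.19 m

Culmann's analysis gives the critical failure plane at α_cr = (β + φ)/2 = (72.6 + 29.8)/2 = 51.2°, and the critical height
H_c = (4c/γ) · sinβ cosφ / [1 − cos(β − φ)]
    = (4·50.9/20.3) · sin72.6°·cos29.8° / [1 − cos(42.8°)]
    = 10.030 · 0.9542·0.8678 / [1 − 0.7337]
    = 10.030 · 0.8281 / 0.2663
    = 31.19 m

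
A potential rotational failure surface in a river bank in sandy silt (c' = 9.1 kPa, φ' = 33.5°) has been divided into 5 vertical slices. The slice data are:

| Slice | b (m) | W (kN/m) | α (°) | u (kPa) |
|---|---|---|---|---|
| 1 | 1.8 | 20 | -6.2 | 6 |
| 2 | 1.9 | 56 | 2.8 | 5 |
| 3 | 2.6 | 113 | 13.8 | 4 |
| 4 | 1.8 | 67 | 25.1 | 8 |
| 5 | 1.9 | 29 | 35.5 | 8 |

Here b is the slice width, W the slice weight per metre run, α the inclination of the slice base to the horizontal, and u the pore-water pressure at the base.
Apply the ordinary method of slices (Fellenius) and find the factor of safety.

Ordinary method of slices: FS = Σ[c'·Δl_i + (W_i cosα_i − u_i·Δl_i)·tanφ'] / Σ W_i sinα_i, with Δl_i = b_i / cosα_i.
Slice 1: Δl = 1.8/cos(-6.2°) = 1.811 m; N'_1 = 20·cos(-6.2°) − 6·1.811 = 9.0; c'Δl = 16.48; W sinα = -2.2
Slice 2: Δl = 1.9/cos2.8° = 1.902 m; N'_2 = 56·cos2.8° − 5·1.902 = 46.4; c'Δl = 17.31; W sinα = 2.7
Slice 3: Δl = 2.6/cos13.8° = 2.677 m; N'_3 = 113·cos13.8° − 4·2.677 = 99.0; c'Δl = 24.36; W sinα = 27.0
Slice 4: Δl = 1.8/cos25.1° = 1.988 m; N'_4 = 67·cos25.1° − 8·1.988 = 44.8; c'Δl = 18.09; W sinα = 28.4
Slice 5: Δl = 1.9/cos35.5° = 2.334 m; N'_5 = 29·cos35.5° − 8·2.334 = 4.9; c'Δl = 21.24; W sinα = 16.8
Σc'Δl = 97.5 kN/m; ΣN' = 204.2 kN/m; ΣW sinα = 72.8 kN/m
Resisting = 97.5 + 204.2·tan33.5° = 97.5 + 135.1 = 232.6 kN/m
FS = 232.6 / 72.8 = 3.196

FS = 3.20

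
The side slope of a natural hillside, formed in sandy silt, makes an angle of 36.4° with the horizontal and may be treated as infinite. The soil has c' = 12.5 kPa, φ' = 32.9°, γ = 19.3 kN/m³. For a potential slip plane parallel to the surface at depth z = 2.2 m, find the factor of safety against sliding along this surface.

For an infinite slope with a slip plane parallel to the surface (no pore pressure): FS = [c' + γz cos²β tanφ'] / [γz sinβ cosβ].
γz = 19.3·2.2 = 42.46 kN/m²
Numerator = 12.5 + 42.46·cos²36.4°·tan32.9° = 12.5 + 42.46·0.6479·0.6469 = 30.296 kPa
Denominator = 42.46·sin36.4°·cos36.4° = 42.46·0.5934·0.8049 = 20.281 kPa
FS = 30.296 / 20.281 = 1.494

FS = 1.49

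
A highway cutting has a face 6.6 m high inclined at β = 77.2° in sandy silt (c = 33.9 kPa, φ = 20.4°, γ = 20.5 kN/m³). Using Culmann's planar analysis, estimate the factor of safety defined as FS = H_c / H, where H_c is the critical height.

FS = 2.02

H_c = (4c/γ) · sinβ cosφ / [1 − cos(β − φ)]
    = (4·33.9/20.5) · sin77.2°·cos20.4° / [1 − cos56.8°]
    = 6.615 · 0.9140 / 0.4524 = 13.36 m
FS = H_c / H = 13.36 / 6.6 = 2.025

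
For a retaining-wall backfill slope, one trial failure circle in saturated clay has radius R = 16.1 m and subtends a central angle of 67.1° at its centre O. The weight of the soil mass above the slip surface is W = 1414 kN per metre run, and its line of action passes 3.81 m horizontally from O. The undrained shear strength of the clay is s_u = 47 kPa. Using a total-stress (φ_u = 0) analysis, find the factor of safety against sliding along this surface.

FS = 2.65

Taking moments about the centre O, the resisting moment is provided by the undrained shear strength acting along the arc:
Arc length L_a = R·θ = 16.1·(67.1°·π/180) = 16.1·1.1711 = 18.85 m
M_R = s_u·L_a·R = 47·18.85·16.1 = 14267.6 kN·m/m
M_D = W·d = 1414·3.81 = 5387.3 kN·m/m
FS = M_R / M_D = 14267.6 / 5387.3 = 2.648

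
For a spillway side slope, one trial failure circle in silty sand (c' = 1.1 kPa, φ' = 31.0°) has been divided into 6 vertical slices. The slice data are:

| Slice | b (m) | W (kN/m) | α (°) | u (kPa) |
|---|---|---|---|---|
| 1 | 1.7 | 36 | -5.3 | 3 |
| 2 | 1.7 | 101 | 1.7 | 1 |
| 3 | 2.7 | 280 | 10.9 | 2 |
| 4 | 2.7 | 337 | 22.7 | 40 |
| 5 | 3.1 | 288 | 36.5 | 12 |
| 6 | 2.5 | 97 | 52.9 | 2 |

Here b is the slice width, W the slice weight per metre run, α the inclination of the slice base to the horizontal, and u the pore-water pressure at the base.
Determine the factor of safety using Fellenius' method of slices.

Ordinary method of slices: FS = Σ[c'·Δl_i + (W_i cosα_i − u_i·Δl_i)·tanφ'] / Σ W_i sinα_i, with Δl_i = b_i / cosα_i.
Slice 1: Δl = 1.7/cos(-5.3°) = 1.707 m; N'_1 = 36·cos(-5.3°) − 3·1.707 = 30.7; c'Δl = 1.88; W sinα = -3.3
Slice 2: Δl = 1.7/cos1.7° = 1.701 m; N'_2 = 101·cos1.7° − 1·1.701 = 99.3; c'Δl = 1.87; W sinα = 3.0
Slice 3: Δl = 2.7/cos10.9° = 2.750 m; N'_3 = 280·cos10.9° − 2·2.750 = 269.4; c'Δl = 3.02; W sinα = 52.9
Slice 4: Δl = 2.7/cos22.7° = 2.927 m; N'_4 = 337·cos22.7° − 40·2.927 = 193.8; c'Δl = 3.22; W sinα = 130.1
Slice 5: Δl = 3.1/cos36.5° = 3.856 m; N'_5 = 288·cos36.5° − 12·3.856 = 185.2; c'Δl = 4.24; W sinα = 171.3
Slice 6: Δl = 2.5/cos52.9° = 4.145 m; N'_6 = 97·cos52.9° − 2·4.145 = 50.2; c'Δl = 4.56; W sinα = 77.4
Σc'Δl = 18.8 kN/m; ΣN' = 828.7 kN/m; ΣW sinα = 431.3 kN/m
Resisting = 18.8 + 828.7·tan31.0° = 18.8 + 497.9 = 516.7 kN/m
FS = 516.7 / 431.3 = 1.198

FS = 1.20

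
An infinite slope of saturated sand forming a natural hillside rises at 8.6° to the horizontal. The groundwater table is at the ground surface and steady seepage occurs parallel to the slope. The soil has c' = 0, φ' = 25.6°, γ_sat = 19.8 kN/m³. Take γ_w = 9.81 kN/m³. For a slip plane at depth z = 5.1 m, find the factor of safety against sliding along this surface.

FS = 1.60

With seepage parallel to the slope and the water table at the surface, the effective normal stress on the slip plane uses the buoyant unit weight γ' = γ_sat − γ_w while the driving shear stress uses γ_sat:
FS = [c' + γ' z cos²β tanφ'] / [γ_sat z sinβ cosβ]
(For c' = 0 this reduces to FS = (γ'/γ_sat)·tanφ'/tanβ.)
γ' = 19.8 − 9.81 = 9.99 kN/m³
Numerator = 0.0 + 9.99·5.1·cos²8.6°·tan25.6° = 0.0 + 9.99·5.1·0.9776·0.4791 = 23.865 kPa
Denominator = 19.8·5.1·sin8.6°·cos8.6° = 19.8·5.1·0.1495·0.9888 = 14.930 kPa
FS = 23.865 / 14.930 = 1.598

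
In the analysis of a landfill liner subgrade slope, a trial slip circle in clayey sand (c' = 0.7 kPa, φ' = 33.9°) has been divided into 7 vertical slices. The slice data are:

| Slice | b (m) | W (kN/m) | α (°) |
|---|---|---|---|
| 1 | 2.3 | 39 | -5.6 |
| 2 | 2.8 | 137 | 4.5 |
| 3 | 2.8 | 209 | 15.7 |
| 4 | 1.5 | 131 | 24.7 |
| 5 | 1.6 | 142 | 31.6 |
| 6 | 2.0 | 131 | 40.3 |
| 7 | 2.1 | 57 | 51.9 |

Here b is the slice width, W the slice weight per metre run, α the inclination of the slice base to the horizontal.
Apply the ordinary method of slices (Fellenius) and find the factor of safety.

FS = 1.61

Ordinary method of slices: FS = Σ[c'·Δl_i + (W_i cosα_i)·tanφ'] / Σ W_i sinα_i, with Δl_i = b_i / cosα_i.
Slice 1: Δl = 2.3/cos(-5.6°) = 2.311 m; N'_1 = 39·cos(-5.6°) = 38.8; c'Δl = 1.62; W sinα = -3.8
Slice 2: Δl = 2.8/cos4.5° = 2.809 m; N'_2 = 137·cos4.5° = 136.6; c'Δl = 1.97; W sinα = 10.7
Slice 3: Δl = 2.8/cos15.7° = 2.909 m; N'_3 = 209·cos15.7° = 201.2; c'Δl = 2.04; W sinα = 56.6
Slice 4: Δl = 1.5/cos24.7° = 1.651 m; N'_4 = 131·cos24.7° = 119.0; c'Δl = 1.16; W sinα = 54.7
Slice 5: Δl = 1.6/cos31.6° = 1.879 m; N'_5 = 142·cos31.6° = 120.9; c'Δl = 1.31; W sinα = 74.4
Slice 6: Δl = 2.0/cos40.3° = 2.622 m; N'_6 = 131·cos40.3° = 99.9; c'Δl = 1.84; W sinα = 84.7
Slice 7: Δl = 2.1/cos51.9° = 3.403 m; N'_7 = 57·cos51.9° = 35.2; c'Δl = 2.38; W sinα = 44.9
Σc'Δl = 12.3 kN/m; ΣN' = 751.6 kN/m; ΣW sinα = 322.2 kN/m
Resisting = 12.3 + 751.6·tan33.9° = 12.3 + 505.1 = 517.4 kN/m
FS = 517.4 / 322.2 = 1.606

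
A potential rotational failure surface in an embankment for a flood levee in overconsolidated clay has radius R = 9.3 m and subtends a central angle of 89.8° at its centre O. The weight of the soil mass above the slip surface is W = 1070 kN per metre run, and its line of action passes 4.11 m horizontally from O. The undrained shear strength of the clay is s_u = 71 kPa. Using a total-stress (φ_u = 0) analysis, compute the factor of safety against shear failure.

Taking moments about the centre O, the resisting moment is provided by the undrained shear strength acting along the arc:
Arc length L_a = R·θ = 9.3·(89.8°·π/180) = 9.3·1.5673 = 14.58 m
M_R = s_u·L_a·R = 71·14.58·9.3 = 9624.5 kN·m/m
M_D = W·d = 1070·4.11 = 4397.7 kN·m/m
FS = M_R / M_D = 9624.5 / 4397.7 = 2.189

FS = 2.19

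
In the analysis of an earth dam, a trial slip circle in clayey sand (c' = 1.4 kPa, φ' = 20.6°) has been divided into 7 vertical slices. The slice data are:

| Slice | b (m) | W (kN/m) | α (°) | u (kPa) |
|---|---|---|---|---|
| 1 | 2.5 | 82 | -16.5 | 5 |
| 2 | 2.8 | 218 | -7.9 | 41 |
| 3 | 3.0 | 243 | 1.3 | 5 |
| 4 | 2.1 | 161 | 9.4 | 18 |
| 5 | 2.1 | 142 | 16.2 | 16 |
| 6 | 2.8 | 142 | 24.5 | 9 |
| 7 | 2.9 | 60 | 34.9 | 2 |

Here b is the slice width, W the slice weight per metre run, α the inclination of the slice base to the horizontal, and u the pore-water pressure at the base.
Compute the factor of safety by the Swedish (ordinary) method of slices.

FS = 2.80

Ordinary method of slices: FS = Σ[c'·Δl_i + (W_i cosα_i − u_i·Δl_i)·tanφ'] / Σ W_i sinα_i, with Δl_i = b_i / cosα_i.
Slice 1: Δl = 2.5/cos(-16.5°) = 2.607 m; N'_1 = 82·cos(-16.5°) − 5·2.607 = 65.6; c'Δl = 3.65; W sinα = -23.3
Slice 2: Δl = 2.8/cos(-7.9°) = 2.827 m; N'_2 = 218·cos(-7.9°) − 41·2.827 = 100.0; c'Δl = 3.96; W sinα = -30.0
Slice 3: Δl = 3.0/cos1.3° = 3.001 m; N'_3 = 243·cos1.3° − 5·3.001 = 227.9; c'Δl = 4.20; W sinα = 5.5
Slice 4: Δl = 2.1/cos9.4° = 2.129 m; N'_4 = 161·cos9.4° − 18·2.129 = 120.5; c'Δl = 2.98; W sinα = 26.3
Slice 5: Δl = 2.1/cos16.2° = 2.187 m; N'_5 = 142·cos16.2° − 16·2.187 = 101.4; c'Δl = 3.06; W sinα = 39.6
Slice 6: Δl = 2.8/cos24.5° = 3.077 m; N'_6 = 142·cos24.5° − 9·3.077 = 101.5; c'Δl = 4.31; W sinα = 58.9
Slice 7: Δl = 2.9/cos34.9° = 3.536 m; N'_7 = 60·cos34.9° − 2·3.536 = 42.1; c'Δl = 4.95; W sinα = 34.3
Σc'Δl = 27.1 kN/m; ΣN' = 759.1 kN/m; ΣW sinα = 111.4 kN/m
Resisting = 27.1 + 759.1·tan20.6° = 27.1 + 285.3 = 312.4 kN/m
FS = 312.4 / 111.4 = 2.805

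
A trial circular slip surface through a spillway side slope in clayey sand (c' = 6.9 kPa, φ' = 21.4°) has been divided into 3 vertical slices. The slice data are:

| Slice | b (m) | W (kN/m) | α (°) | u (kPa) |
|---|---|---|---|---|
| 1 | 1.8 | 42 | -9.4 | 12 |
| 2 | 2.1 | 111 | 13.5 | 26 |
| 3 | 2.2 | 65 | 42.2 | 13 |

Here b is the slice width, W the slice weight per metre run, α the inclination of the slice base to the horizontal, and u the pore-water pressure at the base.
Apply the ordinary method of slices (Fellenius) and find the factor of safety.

Ordinary method of slices: FS = Σ[c'·Δl_i + (W_i cosα_i − u_i·Δl_i)·tanφ'] / Σ W_i sinα_i, with Δl_i = b_i / cosα_i.
Slice 1: Δl = 1.8/cos(-9.4°) = 1.824 m; N'_1 = 42·cos(-9.4°) − 12·1.824 = 19.5; c'Δl = 12.59; W sinα = -6.9
Slice 2: Δl = 2.1/cos13.5° = 2.160 m; N'_2 = 111·cos13.5° − 26·2.160 = 51.8; c'Δl = 14.90; W sinα = 25.9
Slice 3: Δl = 2.2/cos42.2° = 2.970 m; N'_3 = 65·cos42.2° − 13·2.970 = 9.5; c'Δl = 20.49; W sinα = 43.7
Σc'Δl = 48.0 kN/m; ΣN' = 80.9 kN/m; ΣW sinα = 62.7 kN/m
Resisting = 48.0 + 80.9·tan21.4° = 48.0 + 31.7 = 79.7 kN/m
FS = 79.7 / 62.7 = 1.270

FS = 1.27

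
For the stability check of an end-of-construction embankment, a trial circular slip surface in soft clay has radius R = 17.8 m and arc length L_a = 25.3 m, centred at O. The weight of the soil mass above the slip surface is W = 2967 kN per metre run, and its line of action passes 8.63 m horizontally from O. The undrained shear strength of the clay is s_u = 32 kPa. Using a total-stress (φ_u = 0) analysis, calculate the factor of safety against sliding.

FS = 0.56

Taking moments about the centre O, the resisting moment is provided by the undrained shear strength acting along the arc:
M_R = s_u·L_a·R = 32·25.30·17.8 = 14410.9 kN·m/m
M_D = W·d = 2967·8.63 = 25605.2 kN·m/m
FS = M_R / M_D = 14410.9 / 25605.2 = 0.563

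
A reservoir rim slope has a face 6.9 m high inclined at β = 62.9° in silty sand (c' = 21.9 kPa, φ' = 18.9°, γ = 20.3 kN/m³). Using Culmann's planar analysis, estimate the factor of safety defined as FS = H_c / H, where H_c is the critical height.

H_c = (4c'/γ) · sinβ cosφ' / [1 − cos(β − φ')]
    = (4·21.9/20.3) · sin62.9°·cos18.9° / [1 − cos44.0°]
    = 4.315 · 0.8422 / 0.2807 = 12.95 m
FS = H_c / H = 12.95 / 6.9 = 1.877

FS = 1.88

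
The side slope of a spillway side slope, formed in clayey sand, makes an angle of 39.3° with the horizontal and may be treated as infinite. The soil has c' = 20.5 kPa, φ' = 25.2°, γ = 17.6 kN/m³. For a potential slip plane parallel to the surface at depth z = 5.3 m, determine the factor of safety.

FS = 1.02

For an infinite slope with a slip plane parallel to the surface (no pore pressure): FS = [c' + γz cos²β tanφ'] / [γz sinβ cosβ].
γz = 17.6·5.3 = 93.28 kN/m²
Numerator = 20.5 + 93.28·cos²39.3°·tan25.2° = 20.5 + 93.28·0.5988·0.4706 = 46.785 kPa
Denominator = 93.28·sin39.3°·cos39.3° = 93.28·0.6334·0.7738 = 45.720 kPa
FS = 46.785 / 45.720 = 1.023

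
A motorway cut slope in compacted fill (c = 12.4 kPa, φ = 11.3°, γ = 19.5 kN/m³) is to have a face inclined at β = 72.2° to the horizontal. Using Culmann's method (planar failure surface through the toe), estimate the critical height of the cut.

H_c = 4.62 m

Culmann's analysis gives the critical failure plane at α_cr = (β + φ)/2 = (72.2 + 11.3)/2 = 41.8°, and the critical height
H_c = (4c/γ) · sinβ cosφ / [1 − cos(β − φ)]
    = (4·12.4/19.5) · sin72.2°·cos11.3° / [1 − cos(60.9°)]
    = 2.544 · 0.9521·0.9806 / [1 − 0.4863]
    = 2.544 · 0.9337 / 0.5137
    = 4.62 m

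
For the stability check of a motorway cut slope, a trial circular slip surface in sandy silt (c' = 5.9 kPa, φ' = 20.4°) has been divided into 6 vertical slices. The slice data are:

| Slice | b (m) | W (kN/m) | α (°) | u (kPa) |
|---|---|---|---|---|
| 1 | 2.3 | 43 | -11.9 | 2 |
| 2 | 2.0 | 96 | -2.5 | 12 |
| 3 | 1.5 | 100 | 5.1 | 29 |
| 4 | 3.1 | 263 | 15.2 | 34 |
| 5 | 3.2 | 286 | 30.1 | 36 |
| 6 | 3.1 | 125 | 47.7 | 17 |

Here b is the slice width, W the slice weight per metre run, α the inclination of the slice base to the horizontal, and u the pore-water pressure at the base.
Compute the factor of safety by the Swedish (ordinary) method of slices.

Ordinary method of slices: FS = Σ[c'·Δl_i + (W_i cosα_i − u_i·Δl_i)·tanφ'] / Σ W_i sinα_i, with Δl_i = b_i / cosα_i.
Slice 1: Δl = 2.3/cos(-11.9°) = 2.351 m; N'_1 = 43·cos(-11.9°) − 2·2.351 = 37.4; c'Δl = 13.87; W sinα = -8.9
Slice 2: Δl = 2.0/cos(-2.5°) = 2.002 m; N'_2 = 96·cos(-2.5°) − 12·2.002 = 71.9; c'Δl = 11.81; W sinα = -4.2
Slice 3: Δl = 1.5/cos5.1° = 1.506 m; N'_3 = 100·cos5.1° − 29·1.506 = 55.9; c'Δl = 8.89; W sinα = 8.9
Slice 4: Δl = 3.1/cos15.2° = 3.212 m; N'_4 = 263·cos15.2° − 34·3.212 = 144.6; c'Δl = 18.95; W sinα = 69.0
Slice 5: Δl = 3.2/cos30.1° = 3.699 m; N'_5 = 286·cos30.1° − 36·3.699 = 114.3; c'Δl = 21.82; W sinα = 143.4
Slice 6: Δl = 3.1/cos47.7° = 4.606 m; N'_6 = 125·cos47.7° − 17·4.606 = 5.8; c'Δl = 27.18; W sinα = 92.5
Σc'Δl = 102.5 kN/m; ΣN' = 429.9 kN/m; ΣW sinα = 300.7 kN/m
Resisting = 102.5 + 429.9·tan20.4° = 102.5 + 159.9 = 262.4 kN/m
FS = 262.4 / 300.7 = 0.873

FS = 0.87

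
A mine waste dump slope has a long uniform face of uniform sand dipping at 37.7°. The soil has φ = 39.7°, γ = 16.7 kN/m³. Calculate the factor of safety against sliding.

For a dry cohesionless infinite slope the factor of safety is FS = tanφ / tanβ.
FS = tan39.7° / tan37.7° = 0.8302 / 0.7729 = 1.074

FS = 1.07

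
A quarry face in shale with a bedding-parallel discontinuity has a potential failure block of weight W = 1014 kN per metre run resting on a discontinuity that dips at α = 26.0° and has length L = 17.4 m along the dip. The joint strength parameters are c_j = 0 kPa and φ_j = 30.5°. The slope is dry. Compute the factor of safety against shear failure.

Resolving the block weight along and normal to the plane and applying the Mohr–Coulomb strength on the joint:
N' = W cosα = 1014·cos26.0° = 911.4 kN/m
Driving force T = W sinα = 1014·sin26.0° = 444.5 kN/m
Resisting force R = c_j·L + N'·tanφ_j = 0·17.4 + 911.4·tan30.5° = 0.0 + 536.8 = 536.8 kN/m
FS = R / T = 536.8 / 444.5 = 1.208

FS = 1.21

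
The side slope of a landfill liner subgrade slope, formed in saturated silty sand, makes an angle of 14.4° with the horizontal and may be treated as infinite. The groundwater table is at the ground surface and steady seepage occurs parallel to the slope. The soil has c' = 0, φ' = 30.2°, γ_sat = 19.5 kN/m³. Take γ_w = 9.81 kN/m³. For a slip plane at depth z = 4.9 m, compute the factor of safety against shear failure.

With seepage parallel to the slope and the water table at the surface, the effective normal stress on the slip plane uses the buoyant unit weight γ' = γ_sat − γ_w while the driving shear stress uses γ_sat:
FS = [c' + γ' z cos²β tanφ'] / [γ_sat z sinβ cosβ]
(For c' = 0 this reduces to FS = (γ'/γ_sat)·tanφ'/tanβ.)
γ' = 19.5 − 9.81 = 9.69 kN/m³
Numerator = 0.0 + 9.69·4.9·cos²14.4°·tan30.2° = 0.0 + 9.69·4.9·0.9382·0.5820 = 25.925 kPa
Denominator = 19.5·4.9·sin14.4°·cos14.4° = 19.5·4.9·0.2487·0.9686 = 23.016 kPa
FS = 25.925 / 23.016 = 1.126

FS = 1.13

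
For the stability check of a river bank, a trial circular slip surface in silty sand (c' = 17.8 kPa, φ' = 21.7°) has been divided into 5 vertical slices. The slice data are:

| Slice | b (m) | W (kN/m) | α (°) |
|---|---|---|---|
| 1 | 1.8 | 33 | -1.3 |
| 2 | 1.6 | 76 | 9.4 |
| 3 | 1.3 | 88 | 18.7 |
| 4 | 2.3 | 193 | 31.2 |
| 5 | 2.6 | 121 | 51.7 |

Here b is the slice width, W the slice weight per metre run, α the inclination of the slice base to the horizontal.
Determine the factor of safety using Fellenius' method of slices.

Ordinary method of slices: FS = Σ[c'·Δl_i + (W_i cosα_i)·tanφ'] / Σ W_i sinα_i, with Δl_i = b_i / cosα_i.
Slice 1: Δl = 1.8/cos(-1.3°) = 1.800 m; N'_1 = 33·cos(-1.3°) = 33.0; c'Δl = 32.05; W sinα = -0.7
Slice 2: Δl = 1.6/cos9.4° = 1.622 m; N'_2 = 76·cos9.4° = 75.0; c'Δl = 28.87; W sinα = 12.4
Slice 3: Δl = 1.3/cos18.7° = 1.372 m; N'_3 = 88·cos18.7° = 83.4; c'Δl = 24.43; W sinα = 28.2
Slice 4: Δl = 2.3/cos31.2° = 2.689 m; N'_4 = 193·cos31.2° = 165.1; c'Δl = 47.86; W sinα = 100.0
Slice 5: Δl = 2.6/cos51.7° = 4.195 m; N'_5 = 121·cos51.7° = 75.0; c'Δl = 74.67; W sinα = 95.0
Σc'Δl = 207.9 kN/m; ΣN' = 431.4 kN/m; ΣW sinα = 234.8 kN/m
Resisting = 207.9 + 431.4·tan21.7° = 207.9 + 171.7 = 379.6 kN/m
FS = 379.6 / 234.8 = 1.616

FS = 1.62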